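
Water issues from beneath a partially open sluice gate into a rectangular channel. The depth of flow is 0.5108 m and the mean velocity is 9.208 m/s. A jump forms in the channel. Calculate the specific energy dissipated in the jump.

Fr₁ = V₁/√(g·y₁) = 9.208/√(9.81×0.5108) = 4.113.
Sequent-depth ratio: y₂/y₁ = ½[√(1 + 8Fr₁²) − 1] = ½[√136.36 − 1] = 5.339.
y₂ = 5.339 × 0.5108 = 2.727 m.
Head loss: ΔE = (y₂ − y₁)³/(4y₁y₂) = (2.727 − 0.5108)³/(4×0.5108×2.727) = 10.89/5.572 = 1.954 m.

ΔE = 1.954 m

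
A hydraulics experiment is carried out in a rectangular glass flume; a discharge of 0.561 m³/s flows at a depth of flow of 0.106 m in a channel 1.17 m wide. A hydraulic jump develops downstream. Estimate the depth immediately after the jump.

q = Q/b = 0.561/1.17 = 0.479 m²/s; V₁ = q/y₁ = 4.52 m/s. Fr₁ = V₁/√(g·y₁) = 4.44.
Bélanger equation: y₂/y₁ = ½[√(1 + 8Fr₁²) − 1] = ½[√158.4 − 1] = 5.79.
y₂ = 5.79 × 0.106 = 0.614 m.

y₂ = 0.614 m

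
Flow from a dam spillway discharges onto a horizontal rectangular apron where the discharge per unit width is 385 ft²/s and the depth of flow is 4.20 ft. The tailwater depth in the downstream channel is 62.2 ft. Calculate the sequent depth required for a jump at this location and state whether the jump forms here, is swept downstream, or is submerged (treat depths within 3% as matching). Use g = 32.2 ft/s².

V₁ = q/y₁ = 385/4.20 = 91.7 ft/s. Fr₁ = V₁/√(g·y₁) = 91.7/√(32.2×4.20) = 7.88.
Bélanger equation: y₂/y₁ = ½[√(1 + 8Fr₁²) − 1] = ½[√498.1 − 1] = 10.7.
y₂ = 10.7 × 4.20 = 44.8 ft.
Tailwater y_tw = 62.2 ft: y_tw > y₂, so the jump is submerged.

y₂ = 44.8 ft; the jump is submerged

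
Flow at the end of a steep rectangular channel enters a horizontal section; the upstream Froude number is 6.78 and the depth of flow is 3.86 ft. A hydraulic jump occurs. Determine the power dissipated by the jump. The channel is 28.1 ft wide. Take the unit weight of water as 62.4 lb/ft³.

P = 52440 hp

Fr₁ = 6.78 (given).
Bélanger equation: y₂/y₁ = ½[√(1 + 8Fr₁²) − 1] = ½[√368.7 − 1] = 9.10.
y₂ = 9.10 × 3.86 = 35.1 ft.
V₁ = Fr₁·√(g·y₁) = 6.78×√(32.2×3.86) = 75.6 ft/s; q = V₁·y₁ = 292 ft²/s. V₂ = q/y₂ = 292/35.1 = 8.31 ft/s. E₁ = y₁ + V₁²/2g = 92.6 ft; E₂ = y₂ + V₂²/2g = 36.2 ft. ΔE = E₁ − E₂ = 56.4 ft.
Q = q·b = 292 × 28.1 = 8199 cfs. P = γ·Q·ΔE/550 = 62.4 × 8199 × 56.4 / 550 = 52440 hp.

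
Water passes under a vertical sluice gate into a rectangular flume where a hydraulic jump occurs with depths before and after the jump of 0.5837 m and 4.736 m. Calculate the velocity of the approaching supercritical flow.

V₁ = 14.55 m/s

For a rectangular channel the momentum equation gives q² = ½·g·y₁·y₂·(y₁ + y₂) = ½×9.81×0.5837×4.736×5.320 = 72.13.
q = √72.13 = 8.493 m²/s.
V₁ = q/y₁ = 8.493/0.5837 = 14.55 m/s.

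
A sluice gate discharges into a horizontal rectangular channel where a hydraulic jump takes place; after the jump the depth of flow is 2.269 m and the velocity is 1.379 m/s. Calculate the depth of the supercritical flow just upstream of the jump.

y₁ = 0.3375 m

Fr₂ = V₂/√(g·y₂) = 1.379/√(9.81×2.269) = 0.2923.
From the momentum equation (using Fr₂), y₁/y₂ = ½[√(1 + 8Fr₂²) − 1] = ½[√1.6835 − 1] = 0.1487.
y₁ = 0.1487 × 2.269 = 0.3375 m.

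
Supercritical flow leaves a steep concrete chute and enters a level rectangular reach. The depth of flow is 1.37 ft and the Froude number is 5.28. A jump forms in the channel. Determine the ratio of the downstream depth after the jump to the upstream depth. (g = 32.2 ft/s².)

Fr₁ = 5.28 (given).
Conjugate-depth relation: y₂/y₁ = ½[√(1 + 8Fr₁²) − 1] = ½[√224.0 − 1] = 6.98.

y₂/y₁ = 6.98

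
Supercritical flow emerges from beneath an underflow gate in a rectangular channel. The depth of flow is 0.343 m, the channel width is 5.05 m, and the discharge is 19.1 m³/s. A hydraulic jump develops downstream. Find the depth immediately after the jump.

y₂ = 2.75 m

q = Q/b = 19.1/5.05 = 3.78 m²/s; V₁ = q/y₁ = 11.0 m/s. Fr₁ = V₁/√(g·y₁) = 6.01.
Sequent-depth ratio: y₂/y₁ = ½[√(1 + 8Fr₁²) − 1] = ½[√290.1 − 1] = 8.02.
y₂ = 8.02 × 0.343 = 2.75 m.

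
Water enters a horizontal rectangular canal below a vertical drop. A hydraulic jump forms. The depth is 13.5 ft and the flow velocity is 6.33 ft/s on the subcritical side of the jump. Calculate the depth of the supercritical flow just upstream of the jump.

Fr₂ = V₂/√(g·y₂) = 6.33/√(32.2×13.5) = 0.304.
Applying the sequent-depth relation in reverse, y₁/y₂ = ½[√(1 + 8Fr₂²) − 1] = ½[√1.737 − 1] = 0.159.
y₁ = 0.159 × 13.5 = 2.15 ft.

y₁ = 2.15 ft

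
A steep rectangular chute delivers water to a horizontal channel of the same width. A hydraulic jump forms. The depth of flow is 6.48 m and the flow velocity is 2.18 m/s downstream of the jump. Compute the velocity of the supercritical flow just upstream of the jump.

V₁ = 16.5 m/s

Fr₂ = V₂/√(g·y₂) = 2.18/√(9.81×6.48) = 0.273.
Since the conjugate-depth ratio holds either way, y₁/y₂ = ½[√(1 + 8Fr₂²) − 1] = ½[√1.598 − 1] = 0.132.
y₁ = 0.132 × 6.48 = 0.856 m.
V₁ = q/y₁ = 14.1/0.856 = 16.5 m/s.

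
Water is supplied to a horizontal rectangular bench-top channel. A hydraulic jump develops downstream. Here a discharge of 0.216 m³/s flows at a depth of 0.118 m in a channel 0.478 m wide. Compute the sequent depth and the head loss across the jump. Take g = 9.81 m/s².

y₂ = 0.538 m; ΔE = 0.292 m

q = Q/b = 0.216/0.478 = 0.452 m²/s; V₁ = q/y₁ = 3.83 m/s. Fr₁ = V₁/√(g·y₁) = 3.56.
Bélanger equation: y₂/y₁ = ½[√(1 + 8Fr₁²) − 1] = ½[√102.4 − 1] = 4.56.
y₂ = 4.56 × 0.118 = 0.538 m.
Head loss: ΔE = (y₂ − y₁)³/(4y₁y₂) = (0.538 − 0.118)³/(4×0.118×0.538) = 0.0740/0.254 = 0.292 m.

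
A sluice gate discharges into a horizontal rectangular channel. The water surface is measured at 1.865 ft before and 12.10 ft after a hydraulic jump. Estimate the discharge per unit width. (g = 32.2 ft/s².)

For a rectangular channel the momentum equation gives q² = ½·g·y₁·y₂·(y₁ + y₂) = ½×32.2×1.865×12.10×13.96 = 5074.
q = √5074 = 71.23 ft²/s.

q = 71.23 ft²/s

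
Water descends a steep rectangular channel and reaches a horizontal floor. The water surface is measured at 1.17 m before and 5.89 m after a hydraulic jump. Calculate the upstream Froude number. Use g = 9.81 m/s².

For a rectangular channel the momentum equation gives q² = ½·g·y₁·y₂·(y₁ + y₂) = ½×9.81×1.17×5.89×7.06 = 239.
q = √239 = 15.4 m²/s.
V₁ = q/y₁ = 13.2 m/s; Fr₁ = V₁/√(g·y₁) = 3.90.

Fr₁ = 3.90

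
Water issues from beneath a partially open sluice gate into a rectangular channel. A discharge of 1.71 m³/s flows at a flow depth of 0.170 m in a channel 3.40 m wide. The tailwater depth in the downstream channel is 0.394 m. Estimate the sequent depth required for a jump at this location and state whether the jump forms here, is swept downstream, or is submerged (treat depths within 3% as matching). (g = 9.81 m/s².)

q = Q/b = 1.71/3.40 = 0.503 m²/s; V₁ = q/y₁ = 2.96 m/s. Fr₁ = V₁/√(g·y₁) = 2.29.
From the momentum equation for a rectangular channel, y₂/y₁ = ½[√(1 + 8Fr₁²) − 1] = ½[√42.99 − 1] = 2.78.
y₂ = 2.78 × 0.170 = 0.472 m.
Tailwater y_tw = 0.394 m: y_tw < y₂, so the jump is swept downstream.

y₂ = 0.472 m; the jump is swept downstream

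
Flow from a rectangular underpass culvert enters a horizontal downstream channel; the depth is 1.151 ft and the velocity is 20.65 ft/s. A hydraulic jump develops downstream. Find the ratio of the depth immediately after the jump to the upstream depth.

Fr₁ = V₁/√(g·y₁) = 20.65/√(32.2×1.151) = 3.392.
Sequent-depth ratio: y₂/y₁ = ½[√(1 + 8Fr₁²) − 1] = ½[√93.045 − 1] = 4.323.

y₂/y₁ = 4.323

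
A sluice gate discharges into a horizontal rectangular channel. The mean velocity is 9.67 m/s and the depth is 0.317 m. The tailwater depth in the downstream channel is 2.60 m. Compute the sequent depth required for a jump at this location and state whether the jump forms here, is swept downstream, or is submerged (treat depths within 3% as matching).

Fr₁ = V₁/√(g·y₁) = 9.67/√(9.81×0.317) = 5.48.
From the momentum equation for a rectangular channel, y₂/y₁ = ½[√(1 + 8Fr₁²) − 1] = ½[√241.6 − 1] = 7.27.
y₂ = 7.27 × 0.317 = 2.30 m.
Tailwater y_tw = 2.60 m: y_tw > y₂, so the jump is submerged.

y₂ = 2.30 m; the jump is submerged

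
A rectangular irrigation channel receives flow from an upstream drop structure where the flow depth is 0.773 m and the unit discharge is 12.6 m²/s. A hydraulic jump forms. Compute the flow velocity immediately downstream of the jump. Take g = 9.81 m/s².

V₂ = 2.07 m/s

V₁ = q/y₁ = 12.6/0.773 = 16.3 m/s. Fr₁ = V₁/√(g·y₁) = 16.3/√(9.81×0.773) = 5.92.
Bélanger equation: y₂/y₁ = ½[√(1 + 8Fr₁²) − 1] = ½[√281.3 − 1] = 7.89.
y₂ = 7.89 × 0.773 = 6.10 m.
V₂ = q/y₂ = 12.6/6.10 = 2.07 m/s.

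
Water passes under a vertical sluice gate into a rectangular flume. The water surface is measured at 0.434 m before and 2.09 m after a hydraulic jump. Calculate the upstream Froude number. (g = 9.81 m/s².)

Fr₁ = 3.74

For a rectangular channel the momentum equation gives q² = ½·g·y₁·y₂·(y₁ + y₂) = ½×9.81×0.434×2.09×2.52 = 11.2.
q = √11.2 = 3.35 m²/s.
V₁ = q/y₁ = 7.72 m/s; Fr₁ = V₁/√(g·y₁) = 3.74.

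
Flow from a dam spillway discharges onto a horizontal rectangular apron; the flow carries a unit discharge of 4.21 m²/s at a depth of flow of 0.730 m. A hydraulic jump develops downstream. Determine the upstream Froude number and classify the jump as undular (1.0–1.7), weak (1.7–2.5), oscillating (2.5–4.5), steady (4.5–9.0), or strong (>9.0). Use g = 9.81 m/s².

V₁ = q/y₁ = 4.21/0.730 = 5.77 m/s. Fr₁ = V₁/√(g·y₁) = 5.77/√(9.81×0.730) = 2.16.
Fr₁ = 2.16 lies in the weak range.

Fr₁ = 2.16; weak jump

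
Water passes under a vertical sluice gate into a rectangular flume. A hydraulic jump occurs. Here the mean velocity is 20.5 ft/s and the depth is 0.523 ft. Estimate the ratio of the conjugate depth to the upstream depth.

Fr₁ = V₁/√(g·y₁) = 20.5/√(32.2×0.523) = 5.00.
Conjugate-depth relation: y₂/y₁ = ½[√(1 + 8Fr₁²) − 1] = ½[√200.6 − 1] = 6.58.

y₂/y₁ = 6.58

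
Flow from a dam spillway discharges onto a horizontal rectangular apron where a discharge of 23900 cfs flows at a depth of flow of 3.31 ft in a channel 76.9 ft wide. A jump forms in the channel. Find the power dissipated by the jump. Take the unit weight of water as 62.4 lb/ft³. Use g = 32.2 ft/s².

P = 266720 hp

q = Q/b = 23900/76.9 = 311 ft²/s; V₁ = q/y₁ = 93.9 ft/s. Fr₁ = V₁/√(g·y₁) = 9.09.
Bélanger equation: y₂/y₁ = ½[√(1 + 8Fr₁²) − 1] = ½[√662.7 − 1] = 12.4.
y₂ = 12.4 × 3.31 = 41.0 ft.
Head loss: ΔE = (y₂ − y₁)³/(4y₁y₂) = (41.0 − 3.31)³/(4×3.31×41.0) = 53332/542 = 98.4 ft.
P = γ·Q·ΔE/550 = 62.4 × 23900 × 98.4 / 550 = 266720 hp.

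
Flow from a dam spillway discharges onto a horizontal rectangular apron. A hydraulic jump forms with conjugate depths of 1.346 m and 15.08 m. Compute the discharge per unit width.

q = 40.44 m²/s

For a rectangular channel the momentum equation gives q² = ½·g·y₁·y₂·(y₁ + y₂) = ½×9.81×1.346×15.08×16.43 = 1635.
q = √1635 = 40.44 m²/s.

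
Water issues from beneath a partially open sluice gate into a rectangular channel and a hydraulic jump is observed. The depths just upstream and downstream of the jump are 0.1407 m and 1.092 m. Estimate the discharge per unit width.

For a rectangular channel the momentum equation gives q² = ½·g·y₁·y₂·(y₁ + y₂) = ½×9.81×0.1407×1.092×1.233 = 0.9290.
q = √0.9290 = 0.9638 m²/s.

q = 0.9638 m²/s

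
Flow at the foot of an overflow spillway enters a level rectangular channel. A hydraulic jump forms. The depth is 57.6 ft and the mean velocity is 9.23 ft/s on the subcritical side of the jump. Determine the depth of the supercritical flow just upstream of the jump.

Fr₂ = V₂/√(g·y₂) = 9.23/√(32.2×57.6) = 0.214.
The Bélanger relation is symmetric: y₁/y₂ = ½[√(1 + 8Fr₂²) − 1] = ½[√1.367 − 1] = 0.0847.
y₁ = 0.0847 × 57.6 = 4.88 ft.

y₁ = 4.88 ft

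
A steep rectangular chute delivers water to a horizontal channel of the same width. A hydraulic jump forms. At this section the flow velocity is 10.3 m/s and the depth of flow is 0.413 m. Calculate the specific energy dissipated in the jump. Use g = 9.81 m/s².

Fr₁ = V₁/√(g·y₁) = 10.3/√(9.81×0.413) = 5.12.
Bélanger equation: y₂/y₁ = ½[√(1 + 8Fr₁²) − 1] = ½[√210.5 − 1] = 6.75.
y₂ = 6.75 × 0.413 = 2.79 m.
Head loss: ΔE = (y₂ − y₁)³/(4y₁y₂) = (2.79 − 0.413)³/(4×0.413×2.79) = 13.4/4.61 = 2.91 m.

ΔE = 2.91 m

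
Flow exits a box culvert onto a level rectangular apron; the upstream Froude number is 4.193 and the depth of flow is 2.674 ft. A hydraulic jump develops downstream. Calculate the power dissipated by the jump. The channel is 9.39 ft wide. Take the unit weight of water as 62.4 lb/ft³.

Fr₁ = 4.193 (given).
By Bélanger, y₂/y₁ = ½[√(1 + 8Fr₁²) − 1] = ½[√141.65 − 1] = 5.451.
y₂ = 5.451 × 2.674 = 14.58 ft.
Head loss: ΔE = (y₂ − y₁)³/(4y₁y₂) = (14.58 − 2.674)³/(4×2.674×14.58) = 1686/155.9 = 10.81 ft.
V₁ = Fr₁·√(g·y₁) = 4.193×√(32.2×2.674) = 38.91 ft/s; q = V₁·y₁ = 104.0 ft²/s. Q = q·b = 104.0 × 9.39 = 976.9 cfs. P = γ·Q·ΔE/550 = 62.4 × 976.9 × 10.81 / 550 = 1199 hp.

P = 1199 hp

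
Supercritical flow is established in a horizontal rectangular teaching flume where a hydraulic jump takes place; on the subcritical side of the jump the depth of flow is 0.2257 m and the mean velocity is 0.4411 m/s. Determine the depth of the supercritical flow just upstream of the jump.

Fr₂ = V₂/√(g·y₂) = 0.4411/√(9.81×0.2257) = 0.2964.
The Bélanger relation is symmetric: y₁/y₂ = ½[√(1 + 8Fr₂²) − 1] = ½[√1.7030 − 1] = 0.1525.
y₁ = 0.1525 × 0.2257 = 0.03442 m.

y₁ = 0.03442 m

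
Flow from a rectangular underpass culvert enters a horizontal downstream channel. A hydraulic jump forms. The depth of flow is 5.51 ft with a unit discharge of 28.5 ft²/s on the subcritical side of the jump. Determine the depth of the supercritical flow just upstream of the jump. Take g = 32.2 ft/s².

y₁ = 1.34 ft

V₂ = q/y₂ = 28.5/5.51 = 5.17 ft/s; Fr₂ = V₂/√(g·y₂) = 0.388.
From the momentum equation (using Fr₂), y₁/y₂ = ½[√(1 + 8Fr₂²) − 1] = ½[√2.206 − 1] = 0.243.
y₁ = 0.243 × 5.51 = 1.34 ft.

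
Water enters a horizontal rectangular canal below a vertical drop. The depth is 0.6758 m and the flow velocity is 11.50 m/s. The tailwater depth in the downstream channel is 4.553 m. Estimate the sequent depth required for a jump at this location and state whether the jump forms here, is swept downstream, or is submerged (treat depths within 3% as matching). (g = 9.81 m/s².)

y₂ = 3.944 m; the jump is submerged

Fr₁ = V₁/√(g·y₁) = 11.50/√(9.81×0.6758) = 4.466.
From the momentum equation for a rectangular channel, y₂/y₁ = ½[√(1 + 8Fr₁²) − 1] = ½[√160.59 − 1] = 5.836.
y₂ = 5.836 × 0.6758 = 3.944 m.
Tailwater y_tw = 4.553 m: y_tw > y₂, so the jump is submerged.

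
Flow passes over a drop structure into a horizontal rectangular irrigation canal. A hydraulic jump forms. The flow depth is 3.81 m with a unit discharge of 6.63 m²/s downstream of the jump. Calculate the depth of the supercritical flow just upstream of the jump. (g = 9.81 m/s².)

V₂ = q/y₂ = 6.63/3.81 = 1.74 m/s; Fr₂ = V₂/√(g·y₂) = 0.285.
The Bélanger relation is symmetric: y₁/y₂ = ½[√(1 + 8Fr₂²) − 1] = ½[√1.648 − 1] = 0.142.
y₁ = 0.142 × 3.81 = 0.541 m.

y₁ = 0.541 m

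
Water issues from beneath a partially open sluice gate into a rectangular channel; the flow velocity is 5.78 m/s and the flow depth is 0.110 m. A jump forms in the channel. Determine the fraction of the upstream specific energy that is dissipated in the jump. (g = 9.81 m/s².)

Fr₁ = V₁/√(g·y₁) = 5.78/√(9.81×0.110) = 5.56.
Conjugate-depth relation: y₂/y₁ = ½[√(1 + 8Fr₁²) − 1] = ½[√248.7 − 1] = 7.38.
y₂ = 7.38 × 0.110 = 0.812 m.
E₁ = y₁ + V₁²/2g = 1.81 m. ΔE = (y₂ − y₁)³/(4y₁y₂) = 0.969 m. ΔE/E₁ = 0.969/1.81 = 0.535.

ΔE/E₁ = 0.535 (53.5%)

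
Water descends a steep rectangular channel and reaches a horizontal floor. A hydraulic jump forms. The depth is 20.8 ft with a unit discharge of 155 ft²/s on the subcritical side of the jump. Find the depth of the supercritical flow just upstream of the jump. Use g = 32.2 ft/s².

V₂ = q/y₂ = 155/20.8 = 7.45 ft/s; Fr₂ = V₂/√(g·y₂) = 0.288.
Applying the sequent-depth relation in reverse, y₁/y₂ = ½[√(1 + 8Fr₂²) − 1] = ½[√1.663 − 1] = 0.145.
y₁ = 0.145 × 20.8 = 3.01 ft.

y₁ = 3.01 ft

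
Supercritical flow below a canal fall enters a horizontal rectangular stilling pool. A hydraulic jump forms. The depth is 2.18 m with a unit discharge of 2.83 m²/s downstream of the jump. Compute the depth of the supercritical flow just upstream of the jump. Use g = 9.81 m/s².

y₁ = 0.302 m

V₂ = q/y₂ = 2.83/2.18 = 1.30 m/s; Fr₂ = V₂/√(g·y₂) = 0.281.
Applying the sequent-depth relation in reverse, y₁/y₂ = ½[√(1 + 8Fr₂²) − 1] = ½[√1.630 − 1] = 0.138.
y₁ = 0.138 × 2.18 = 0.302 m.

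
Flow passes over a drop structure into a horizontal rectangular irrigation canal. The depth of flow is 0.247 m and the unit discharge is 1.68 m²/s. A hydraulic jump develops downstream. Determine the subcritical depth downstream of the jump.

y₂ = 1.41 m

V₁ = q/y₁ = 1.68/0.247 = 6.80 m/s. Fr₁ = V₁/√(g·y₁) = 6.80/√(9.81×0.247) = 4.37.
Conjugate-depth relation: y₂/y₁ = ½[√(1 + 8Fr₁²) − 1] = ½[√153.7 − 1] = 5.70.
y₂ = 5.70 × 0.247 = 1.41 m.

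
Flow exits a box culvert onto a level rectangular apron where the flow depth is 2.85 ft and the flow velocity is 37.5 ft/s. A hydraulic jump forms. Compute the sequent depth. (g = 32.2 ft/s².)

Fr₁ = V₁/√(g·y₁) = 37.5/√(32.2×2.85) = 3.91.
By Bélanger, y₂/y₁ = ½[√(1 + 8Fr₁²) − 1] = ½[√123.6 − 1] = 5.06.
y₂ = 5.06 × 2.85 = 14.4 ft.

y₂ = 14.4 ft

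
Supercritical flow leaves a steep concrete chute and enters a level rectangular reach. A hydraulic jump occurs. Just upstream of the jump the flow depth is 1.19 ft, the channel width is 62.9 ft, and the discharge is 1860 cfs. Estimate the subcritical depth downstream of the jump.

q = Q/b = 1860/62.9 = 29.6 ft²/s; V₁ = q/y₁ = 24.8 ft/s. Fr₁ = V₁/√(g·y₁) = 4.01.
By Bélanger, y₂/y₁ = ½[√(1 + 8Fr₁²) − 1] = ½[√129.9 − 1] = 5.20.
y₂ = 5.20 × 1.19 = 6.19 ft.

y₂ = 6.19 ft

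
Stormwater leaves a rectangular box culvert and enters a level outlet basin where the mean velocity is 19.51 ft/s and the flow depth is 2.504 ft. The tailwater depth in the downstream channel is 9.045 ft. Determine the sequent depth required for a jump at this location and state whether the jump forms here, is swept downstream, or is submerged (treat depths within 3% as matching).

Fr₁ = V₁/√(g·y₁) = 19.51/√(32.2×2.504) = 2.173.
Bélanger equation: y₂/y₁ = ½[√(1 + 8Fr₁²) − 1] = ½[√38.767 − 1] = 2.613.
y₂ = 2.613 × 2.504 = 6.543 ft.
Tailwater y_tw = 9.045 ft: y_tw > y₂, so the jump is submerged.

y₂ = 6.543 ft; the jump is submerged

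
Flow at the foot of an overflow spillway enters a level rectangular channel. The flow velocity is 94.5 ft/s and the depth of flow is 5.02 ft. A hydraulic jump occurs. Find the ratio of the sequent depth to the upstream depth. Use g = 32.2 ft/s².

Fr₁ = V₁/√(g·y₁) = 94.5/√(32.2×5.02) = 7.43.
By Bélanger, y₂/y₁ = ½[√(1 + 8Fr₁²) − 1] = ½[√443.0 − 1] = 10.0.

y₂/y₁ = 10.0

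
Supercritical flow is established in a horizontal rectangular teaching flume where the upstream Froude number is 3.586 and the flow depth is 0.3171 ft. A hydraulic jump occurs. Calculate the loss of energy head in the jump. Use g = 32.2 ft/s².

ΔE = 0.8021 ft

Fr₁ = 3.586 (given).
From the momentum equation for a rectangular channel, y₂/y₁ = ½[√(1 + 8Fr₁²) − 1] = ½[√103.88 − 1] = 4.596.
y₂ = 4.596 × 0.3171 = 1.457 ft.
Head loss: ΔE = (y₂ − y₁)³/(4y₁y₂) = (1.457 − 0.3171)³/(4×0.3171×1.457) = 1.483/1.849 = 0.8021 ft.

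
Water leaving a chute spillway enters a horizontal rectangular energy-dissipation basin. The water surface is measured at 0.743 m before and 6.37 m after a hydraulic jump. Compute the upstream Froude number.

For a rectangular channel the momentum equation gives q² = ½·g·y₁·y₂·(y₁ + y₂) = ½×9.81×0.743×6.37×7.11 = 165.
q = √165 = 12.9 m²/s.
V₁ = q/y₁ = 17.3 m/s; Fr₁ = V₁/√(g·y₁) = 6.41.

Fr₁ = 6.41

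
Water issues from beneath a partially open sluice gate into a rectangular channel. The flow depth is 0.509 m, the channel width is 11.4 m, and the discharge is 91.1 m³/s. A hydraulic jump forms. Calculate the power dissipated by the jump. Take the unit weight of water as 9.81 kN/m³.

P = 7258 kW

q = Q/b = 91.1/11.4 = 7.99 m²/s; V₁ = q/y₁ = 15.7 m/s. Fr₁ = V₁/√(g·y₁) = 7.03.
Sequent-depth ratio: y₂/y₁ = ½[√(1 + 8Fr₁²) − 1] = ½[√395.9 − 1] = 9.45.
y₂ = 9.45 × 0.509 = 4.81 m.
V₂ = q/y₂ = 7.99/4.81 = 1.66 m/s. E₁ = y₁ + V₁²/2g = 13.1 m; E₂ = y₂ + V₂²/2g = 4.95 m. ΔE = E₁ − E₂ = 8.12 m.
P = γ·Q·ΔE = 9.81 × 91.1 × 8.12 = 7258 kW.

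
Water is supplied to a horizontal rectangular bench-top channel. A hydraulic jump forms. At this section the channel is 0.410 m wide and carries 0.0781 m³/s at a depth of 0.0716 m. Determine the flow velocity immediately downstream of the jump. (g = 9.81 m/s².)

q = Q/b = 0.0781/0.410 = 0.190 m²/s; V₁ = q/y₁ = 2.66 m/s. Fr₁ = V₁/√(g·y₁) = 3.17.
By Bélanger, y₂/y₁ = ½[√(1 + 8Fr₁²) − 1] = ½[√81.62 − 1] = 4.02.
y₂ = 4.02 × 0.0716 = 0.288 m.
V₂ = q/y₂ = 0.190/0.288 = 0.662 m/s.

V₂ = 0.662 m/s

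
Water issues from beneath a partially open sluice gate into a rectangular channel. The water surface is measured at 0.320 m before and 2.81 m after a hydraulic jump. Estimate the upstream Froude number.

For a rectangular channel the momentum equation gives q² = ½·g·y₁·y₂·(y₁ + y₂) = ½×9.81×0.320×2.81×3.13 = 13.8.
q = √13.8 = 3.72 m²/s.
V₁ = q/y₁ = 11.6 m/s; Fr₁ = V₁/√(g·y₁) = 6.55.

Fr₁ = 6.55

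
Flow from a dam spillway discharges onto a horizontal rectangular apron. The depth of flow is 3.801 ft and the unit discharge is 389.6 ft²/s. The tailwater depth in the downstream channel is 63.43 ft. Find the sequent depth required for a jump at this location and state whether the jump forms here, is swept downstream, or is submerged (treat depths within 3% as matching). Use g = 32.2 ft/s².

V₁ = q/y₁ = 389.6/3.801 = 102.5 ft/s. Fr₁ = V₁/√(g·y₁) = 102.5/√(32.2×3.801) = 9.265.
From the momentum equation for a rectangular channel, y₂/y₁ = ½[√(1 + 8Fr₁²) − 1] = ½[√687.72 − 1] = 12.61.
y₂ = 12.61 × 3.801 = 47.94 ft.
Tailwater y_tw = 63.43 ft: y_tw > y₂, so the jump is submerged.

y₂ = 47.94 ft; the jump is submerged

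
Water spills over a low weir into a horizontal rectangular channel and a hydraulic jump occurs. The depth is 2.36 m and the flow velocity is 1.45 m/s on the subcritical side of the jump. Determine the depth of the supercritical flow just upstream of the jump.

Fr₂ = V₂/√(g·y₂) = 1.45/√(9.81×2.36) = 0.301.
The Bélanger relation is symmetric: y₁/y₂ = ½[√(1 + 8Fr₂²) − 1] = ½[√1.727 − 1] = 0.157.
y₁ = 0.157 × 2.36 = 0.370 m.

y₁ = 0.370 m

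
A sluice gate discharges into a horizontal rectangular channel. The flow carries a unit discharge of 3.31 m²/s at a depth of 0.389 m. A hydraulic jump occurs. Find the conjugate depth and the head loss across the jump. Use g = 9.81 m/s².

V₁ = q/y₁ = 3.31/0.389 = 8.51 m/s. Fr₁ = V₁/√(g·y₁) = 8.51/√(9.81×0.389) = 4.36.
Conjugate-depth relation: y₂/y₁ = ½[√(1 + 8Fr₁²) − 1] = ½[√152.8 − 1] = 5.68.
y₂ = 5.68 × 0.389 = 2.21 m.
Head loss: ΔE = (y₂ − y₁)³/(4y₁y₂) = (2.21 − 0.389)³/(4×0.389×2.21) = 6.03/3.44 = 1.76 m.

y₂ = 2.21 m; ΔE = 1.76 m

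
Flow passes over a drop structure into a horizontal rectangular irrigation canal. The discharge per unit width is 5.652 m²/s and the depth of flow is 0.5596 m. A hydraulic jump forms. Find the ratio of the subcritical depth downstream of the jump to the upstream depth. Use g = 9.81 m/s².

V₁ = q/y₁ = 5.652/0.5596 = 10.10 m/s. Fr₁ = V₁/√(g·y₁) = 10.10/√(9.81×0.5596) = 4.311.
Bélanger equation: y₂/y₁ = ½[√(1 + 8Fr₁²) − 1] = ½[√149.66 − 1] = 5.617.

y₂/y₁ = 5.617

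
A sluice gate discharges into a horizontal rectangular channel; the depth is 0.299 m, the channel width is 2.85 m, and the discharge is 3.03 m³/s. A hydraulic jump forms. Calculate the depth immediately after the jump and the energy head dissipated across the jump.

y₂ = 0.741 m; ΔE = 0.0975 m

q = Q/b = 3.03/2.85 = 1.06 m²/s; V₁ = q/y₁ = 3.56 m/s. Fr₁ = V₁/√(g·y₁) = 2.08.
By Bélanger, y₂/y₁ = ½[√(1 + 8Fr₁²) − 1] = ½[√35.48 − 1] = 2.48.
y₂ = 2.48 × 0.299 = 0.741 m.
V₂ = q/y₂ = 1.06/0.741 = 1.43 m/s. E₁ = y₁ + V₁²/2g = 0.943 m; E₂ = y₂ + V₂²/2g = 0.846 m. ΔE = E₁ − E₂ = 0.0975 m.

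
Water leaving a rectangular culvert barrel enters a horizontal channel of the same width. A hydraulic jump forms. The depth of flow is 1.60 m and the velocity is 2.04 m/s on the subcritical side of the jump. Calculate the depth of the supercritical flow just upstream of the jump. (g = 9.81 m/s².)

Fr₂ = V₂/√(g·y₂) = 2.04/√(9.81×1.60) = 0.515.
Since the conjugate-depth ratio holds either way, y₁/y₂ = ½[√(1 + 8Fr₂²) − 1] = ½[√3.121 − 1] = 0.383.
y₁ = 0.383 × 1.60 = 0.613 m.

y₁ = 0.613 m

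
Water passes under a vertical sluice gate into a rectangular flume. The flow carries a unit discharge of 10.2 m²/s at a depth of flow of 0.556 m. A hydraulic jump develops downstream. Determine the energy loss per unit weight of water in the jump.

V₁ = q/y₁ = 10.2/0.556 = 18.3 m/s. Fr₁ = V₁/√(g·y₁) = 18.3/√(9.81×0.556) = 7.86.
Bélanger equation: y₂/y₁ = ½[√(1 + 8Fr₁²) − 1] = ½[√494.6 − 1] = 10.6.
y₂ = 10.6 × 0.556 = 5.90 m.
Head loss: ΔE = (y₂ − y₁)³/(4y₁y₂) = (5.90 − 0.556)³/(4×0.556×5.90) = 153/13.1 = 11.7 m.

ΔE = 11.7 m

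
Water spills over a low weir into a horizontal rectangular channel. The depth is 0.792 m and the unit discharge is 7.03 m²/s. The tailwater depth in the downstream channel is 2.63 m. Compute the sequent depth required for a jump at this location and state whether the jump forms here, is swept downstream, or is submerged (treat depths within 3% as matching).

V₁ = q/y₁ = 7.03/0.792 = 8.88 m/s. Fr₁ = V₁/√(g·y₁) = 8.88/√(9.81×0.792) = 3.18.
Bélanger equation: y₂/y₁ = ½[√(1 + 8Fr₁²) − 1] = ½[√82.13 − 1] = 4.03.
y₂ = 4.03 × 0.792 = 3.19 m.
Tailwater y_tw = 2.63 m: y_tw < y₂, so the jump is swept downstream.

y₂ = 3.19 m; the jump is swept downstream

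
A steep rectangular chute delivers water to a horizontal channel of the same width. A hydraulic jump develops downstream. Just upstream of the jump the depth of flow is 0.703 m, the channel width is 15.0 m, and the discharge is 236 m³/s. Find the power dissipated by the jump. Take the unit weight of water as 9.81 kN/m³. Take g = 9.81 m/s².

q = Q/b = 236/15.0 = 15.7 m²/s; V₁ = q/y₁ = 22.4 m/s. Fr₁ = V₁/√(g·y₁) = 8.52.
From the momentum equation for a rectangular channel, y₂/y₁ = ½[√(1 + 8Fr₁²) − 1] = ½[√582.0 − 1] = 11.6.
y₂ = 11.6 × 0.703 = 8.13 m.
V₂ = q/y₂ = 15.7/8.13 = 1.94 m/s. E₁ = y₁ + V₁²/2g = 26.2 m; E₂ = y₂ + V₂²/2g = 8.32 m. ΔE = E₁ − E₂ = 17.9 m.
P = γ·Q·ΔE = 9.81 × 236 × 17.9 = 41470 kW.

P = 41470 kW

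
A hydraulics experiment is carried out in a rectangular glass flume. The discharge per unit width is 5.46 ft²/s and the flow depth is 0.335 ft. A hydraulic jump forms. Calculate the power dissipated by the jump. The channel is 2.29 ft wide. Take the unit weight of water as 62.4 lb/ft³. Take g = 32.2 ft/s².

V₁ = q/y₁ = 5.46/0.335 = 16.3 ft/s. Fr₁ = V₁/√(g·y₁) = 16.3/√(32.2×0.335) = 4.96.
From the momentum equation for a rectangular channel, y₂/y₁ = ½[√(1 + 8Fr₁²) − 1] = ½[√198.0 − 1] = 6.54.
y₂ = 6.54 × 0.335 = 2.19 ft.
Head loss: ΔE = (y₂ − y₁)³/(4y₁y₂) = (2.19 − 0.335)³/(4×0.335×2.19) = 6.38/2.93 = 2.17 ft.
Q = q·b = 5.46 × 2.29 = 12.5 cfs. P = γ·Q·ΔE/550 = 62.4 × 12.5 × 2.17 / 550 = 3.08 hp.

P = 3.08 hp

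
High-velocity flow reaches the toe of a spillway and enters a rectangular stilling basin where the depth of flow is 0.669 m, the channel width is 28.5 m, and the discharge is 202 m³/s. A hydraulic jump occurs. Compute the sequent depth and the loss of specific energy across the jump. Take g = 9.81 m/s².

y₂ = 3.59 m; ΔE = 2.60 m

q = Q/b = 202/28.5 = 7.09 m²/s; V₁ = q/y₁ = 10.6 m/s. Fr₁ = V₁/√(g·y₁) = 4.14.
Sequent-depth ratio: y₂/y₁ = ½[√(1 + 8Fr₁²) − 1] = ½[√137.8 − 1] = 5.37.
y₂ = 5.37 × 0.669 = 3.59 m.
Head loss: ΔE = (y₂ − y₁)³/(4y₁y₂) = (3.59 − 0.669)³/(4×0.669×3.59) = 25.0/9.61 = 2.60 m.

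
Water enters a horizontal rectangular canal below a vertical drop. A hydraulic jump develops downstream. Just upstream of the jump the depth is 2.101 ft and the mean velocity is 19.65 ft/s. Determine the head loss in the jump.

ΔE = 1.266 ft

Fr₁ = V₁/√(g·y₁) = 19.65/√(32.2×2.101) = 2.389.
From the momentum equation for a rectangular channel, y₂/y₁ = ½[√(1 + 8Fr₁²) − 1] = ½[√46.660 − 1] = 2.915.
y₂ = 2.915 × 2.101 = 6.125 ft.
Head loss: ΔE = (y₂ − y₁)³/(4y₁y₂) = (6.125 − 2.101)³/(4×2.101×6.125) = 65.17/51.48 = 1.266 ft.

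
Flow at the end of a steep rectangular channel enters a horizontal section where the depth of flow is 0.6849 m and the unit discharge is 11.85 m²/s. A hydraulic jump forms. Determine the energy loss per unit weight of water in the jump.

V₁ = q/y₁ = 11.85/0.6849 = 17.30 m/s. Fr₁ = V₁/√(g·y₁) = 17.30/√(9.81×0.6849) = 6.675.
By Bélanger, y₂/y₁ = ½[√(1 + 8Fr₁²) − 1] = ½[√357.43 − 1] = 8.953.
y₂ = 8.953 × 0.6849 = 6.132 m.
V₂ = q/y₂ = 11.85/6.132 = 1.933 m/s. E₁ = y₁ + V₁²/2g = 15.94 m; E₂ = y₂ + V₂²/2g = 6.322 m. ΔE = E₁ − E₂ = 9.620 m.

ΔE = 9.620 m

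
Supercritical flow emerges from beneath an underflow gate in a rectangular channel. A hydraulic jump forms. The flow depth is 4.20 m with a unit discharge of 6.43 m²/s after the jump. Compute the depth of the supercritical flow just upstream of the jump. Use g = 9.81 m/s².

V₂ = q/y₂ = 6.43/4.20 = 1.53 m/s; Fr₂ = V₂/√(g·y₂) = 0.239.
From the momentum equation (using Fr₂), y₁/y₂ = ½[√(1 + 8Fr₂²) − 1] = ½[√1.455 − 1] = 0.103.
y₁ = 0.103 × 4.20 = 0.433 m.

y₁ = 0.433 m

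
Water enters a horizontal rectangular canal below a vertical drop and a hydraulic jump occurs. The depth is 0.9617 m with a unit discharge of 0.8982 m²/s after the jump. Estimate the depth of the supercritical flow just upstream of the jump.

V₂ = q/y₂ = 0.8982/0.9617 = 0.9340 m/s; Fr₂ = V₂/√(g·y₂) = 0.3041.
Applying the sequent-depth relation in reverse, y₁/y₂ = ½[√(1 + 8Fr₂²) − 1] = ½[√1.7397 − 1] = 0.1595.
y₁ = 0.1595 × 0.9617 = 0.1534 m.

y₁ = 0.1534 m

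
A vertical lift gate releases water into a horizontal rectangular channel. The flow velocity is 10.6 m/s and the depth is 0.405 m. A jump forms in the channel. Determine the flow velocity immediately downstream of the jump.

V₂ = 1.51 m/s

Fr₁ = V₁/√(g·y₁) = 10.6/√(9.81×0.405) = 5.32.
Sequent-depth ratio: y₂/y₁ = ½[√(1 + 8Fr₁²) − 1] = ½[√227.2 − 1] = 7.04.
y₂ = 7.04 × 0.405 = 2.85 m.
q = V₁·y₁ = 10.6 × 0.405 = 4.29 m²/s.
V₂ = q/y₂ = 4.29/2.85 = 1.51 m/s.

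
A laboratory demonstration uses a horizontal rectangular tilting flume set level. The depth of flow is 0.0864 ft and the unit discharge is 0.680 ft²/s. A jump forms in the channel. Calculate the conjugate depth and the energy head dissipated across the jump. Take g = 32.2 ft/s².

V₁ = q/y₁ = 0.680/0.0864 = 7.87 ft/s. Fr₁ = V₁/√(g·y₁) = 7.87/√(32.2×0.0864) = 4.72.
Bélanger equation: y₂/y₁ = ½[√(1 + 8Fr₁²) − 1] = ½[√179.1 − 1] = 6.19.
y₂ = 6.19 × 0.0864 = 0.535 ft.
Head loss: ΔE = (y₂ − y₁)³/(4y₁y₂) = (0.535 − 0.0864)³/(4×0.0864×0.535) = 0.0903/0.185 = 0.488 ft.

y₂ = 0.535 ft; ΔE = 0.488 ft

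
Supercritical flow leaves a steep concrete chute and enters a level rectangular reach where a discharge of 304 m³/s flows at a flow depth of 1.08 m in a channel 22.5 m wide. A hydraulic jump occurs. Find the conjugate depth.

q = Q/b = 304/22.5 = 13.5 m²/s; V₁ = q/y₁ = 12.5 m/s. Fr₁ = V₁/√(g·y₁) = 3.84.
By Bélanger, y₂/y₁ = ½[√(1 + 8Fr₁²) − 1] = ½[√119.2 − 1] = 4.96.
y₂ = 4.96 × 1.08 = 5.36 m.

y₂ = 5.36 m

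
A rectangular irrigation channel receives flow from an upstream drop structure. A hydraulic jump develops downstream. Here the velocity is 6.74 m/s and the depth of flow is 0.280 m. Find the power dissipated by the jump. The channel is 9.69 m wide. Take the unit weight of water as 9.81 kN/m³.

P = 186 kW

Fr₁ = V₁/√(g·y₁) = 6.74/√(9.81×0.280) = 4.07.
From the momentum equation for a rectangular channel, y₂/y₁ = ½[√(1 + 8Fr₁²) − 1] = ½[√133.3 − 1] = 5.27.
y₂ = 5.27 × 0.280 = 1.48 m.
q = V₁·y₁ = 6.74 × 0.280 = 1.89 m²/s. V₂ = q/y₂ = 1.89/1.48 = 1.28 m/s. E₁ = y₁ + V₁²/2g = 2.60 m; E₂ = y₂ + V₂²/2g = 1.56 m. ΔE = E₁ − E₂ = 1.04 m.
Q = q·b = 1.89 × 9.69 = 18.3 m³/s. P = γ·Q·ΔE = 9.81 × 18.3 × 1.04 = 186 kW.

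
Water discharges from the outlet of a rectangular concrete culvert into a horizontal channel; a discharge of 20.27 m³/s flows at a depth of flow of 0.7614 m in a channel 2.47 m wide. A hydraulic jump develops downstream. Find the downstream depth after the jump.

y₂ = 3.883 m

q = Q/b = 20.27/2.47 = 8.206 m²/s; V₁ = q/y₁ = 10.78 m/s. Fr₁ = V₁/√(g·y₁) = 3.944.
Conjugate-depth relation: y₂/y₁ = ½[√(1 + 8Fr₁²) − 1] = ½[√125.42 − 1] = 5.100.
y₂ = 5.100 × 0.7614 = 3.883 m.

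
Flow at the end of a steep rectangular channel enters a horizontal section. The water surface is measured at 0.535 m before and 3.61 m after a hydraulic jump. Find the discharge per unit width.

For a rectangular channel the momentum equation gives q² = ½·g·y₁·y₂·(y₁ + y₂) = ½×9.81×0.535×3.61×4.14 = 39.3.
q = √39.3 = 6.27 m²/s.

q = 6.27 m²/s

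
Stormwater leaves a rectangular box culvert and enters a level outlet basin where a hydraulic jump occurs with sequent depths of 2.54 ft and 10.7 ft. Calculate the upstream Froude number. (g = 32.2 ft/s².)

Fr₁ = 3.31

For a rectangular channel the momentum equation gives q² = ½·g·y₁·y₂·(y₁ + y₂) = ½×32.2×2.54×10.7×13.2 = 5793.
q = √5793 = 76.1 ft²/s.
V₁ = q/y₁ = 30.0 ft/s; Fr₁ = V₁/√(g·y₁) = 3.31.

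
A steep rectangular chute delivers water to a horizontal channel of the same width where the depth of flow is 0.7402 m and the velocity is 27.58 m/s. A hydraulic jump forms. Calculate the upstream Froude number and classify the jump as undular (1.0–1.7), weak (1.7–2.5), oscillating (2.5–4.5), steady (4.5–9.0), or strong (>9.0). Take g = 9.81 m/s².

Fr₁ = 10.23; strong jump

Fr₁ = V₁/√(g·y₁) = 27.58/√(9.81×0.7402) = 10.23.
Fr₁ = 10.23 lies in the strong range.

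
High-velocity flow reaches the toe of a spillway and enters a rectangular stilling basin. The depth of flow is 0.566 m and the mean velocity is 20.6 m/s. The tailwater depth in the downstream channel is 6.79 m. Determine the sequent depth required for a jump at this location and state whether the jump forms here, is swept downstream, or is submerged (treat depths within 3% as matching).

Fr₁ = V₁/√(g·y₁) = 20.6/√(9.81×0.566) = 8.74.
Bélanger equation: y₂/y₁ = ½[√(1 + 8Fr₁²) − 1] = ½[√612.4 − 1] = 11.9.
y₂ = 11.9 × 0.566 = 6.72 m.
Tailwater y_tw = 6.79 m: y_tw ≈ y₂, so the jump forms here.

y₂ = 6.72 m; the jump forms here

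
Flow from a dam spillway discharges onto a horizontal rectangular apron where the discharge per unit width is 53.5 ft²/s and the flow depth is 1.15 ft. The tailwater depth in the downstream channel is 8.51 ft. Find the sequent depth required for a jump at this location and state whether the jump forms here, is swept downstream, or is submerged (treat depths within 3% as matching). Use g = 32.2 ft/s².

y₂ = 11.9 ft; the jump is swept downstream

V₁ = q/y₁ = 53.5/1.15 = 46.5 ft/s. Fr₁ = V₁/√(g·y₁) = 46.5/√(32.2×1.15) = 7.65.
From the momentum equation for a rectangular channel, y₂/y₁ = ½[√(1 + 8Fr₁²) − 1] = ½[√468.6 − 1] = 10.3.
y₂ = 10.3 × 1.15 = 11.9 ft.
Tailwater y_tw = 8.51 ft: y_tw < y₂, so the jump is swept downstream.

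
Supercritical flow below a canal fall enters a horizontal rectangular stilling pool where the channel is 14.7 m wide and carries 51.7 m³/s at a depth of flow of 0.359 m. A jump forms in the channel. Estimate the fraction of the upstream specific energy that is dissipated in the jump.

q = Q/b = 51.7/14.7 = 3.52 m²/s; V₁ = q/y₁ = 9.80 m/s. Fr₁ = V₁/√(g·y₁) = 5.22.
By Bélanger, y₂/y₁ = ½[√(1 + 8Fr₁²) − 1] = ½[√219.0 − 1] = 6.90.
y₂ = 6.90 × 0.359 = 2.48 m.
E₁ = y₁ + V₁²/2g = 5.25 m. ΔE = (y₂ − y₁)³/(4y₁y₂) = 2.67 m. ΔE/E₁ = 2.67/5.25 = 0.509.

ΔE/E₁ = 0.509 (50.9%)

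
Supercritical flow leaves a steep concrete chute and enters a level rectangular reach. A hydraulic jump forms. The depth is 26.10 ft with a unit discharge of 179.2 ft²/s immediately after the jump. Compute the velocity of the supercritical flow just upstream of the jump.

V₁ = 67.43 ft/s

V₂ = q/y₂ = 179.2/26.10 = 6.866 ft/s; Fr₂ = V₂/√(g·y₂) = 0.2368.
From the momentum equation (using Fr₂), y₁/y₂ = ½[√(1 + 8Fr₂²) − 1] = ½[√1.4487 − 1] = 0.1018.
y₁ = 0.1018 × 26.10 = 2.657 ft.
V₁ = q/y₁ = 179.2/2.657 = 67.43 ft/s.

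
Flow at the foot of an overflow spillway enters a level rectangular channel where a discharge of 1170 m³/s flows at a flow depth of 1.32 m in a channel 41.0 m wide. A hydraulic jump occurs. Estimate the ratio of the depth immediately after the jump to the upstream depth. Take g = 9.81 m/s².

y₂/y₁ = 8.01

q = Q/b = 1170/41.0 = 28.5 m²/s; V₁ = q/y₁ = 21.6 m/s. Fr₁ = V₁/√(g·y₁) = 6.01.
Conjugate-depth relation: y₂/y₁ = ½[√(1 + 8Fr₁²) − 1] = ½[√289.7 − 1] = 8.01.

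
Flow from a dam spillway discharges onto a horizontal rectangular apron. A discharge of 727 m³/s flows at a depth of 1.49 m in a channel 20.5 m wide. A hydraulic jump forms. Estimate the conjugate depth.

q = Q/b = 727/20.5 = 35.5 m²/s; V₁ = q/y₁ = 23.8 m/s. Fr₁ = V₁/√(g·y₁) = 6.23.
Bélanger equation: y₂/y₁ = ½[√(1 + 8Fr₁²) − 1] = ½[√311.0 − 1] = 8.32.
y₂ = 8.32 × 1.49 = 12.4 m.

y₂ = 12.4 m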